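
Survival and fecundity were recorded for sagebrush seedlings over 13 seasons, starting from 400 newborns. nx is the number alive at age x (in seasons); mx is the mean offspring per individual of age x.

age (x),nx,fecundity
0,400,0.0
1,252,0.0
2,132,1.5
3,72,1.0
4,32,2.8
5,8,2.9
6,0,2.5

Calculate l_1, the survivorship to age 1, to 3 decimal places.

l_1 = n_1/n_0 = 252/400 = 0.63 → 0.630

0.630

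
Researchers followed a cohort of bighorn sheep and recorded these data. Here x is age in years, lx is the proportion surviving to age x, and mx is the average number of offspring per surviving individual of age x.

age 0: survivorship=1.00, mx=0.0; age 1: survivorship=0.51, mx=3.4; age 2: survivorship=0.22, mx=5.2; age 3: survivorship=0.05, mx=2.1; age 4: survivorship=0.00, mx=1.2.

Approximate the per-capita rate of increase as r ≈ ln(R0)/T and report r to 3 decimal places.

R0 = Σ lx·mx = 0 + 1.734 + 1.144 + 0.105 + 0 = 2.983
Σ x·lx·mx = 4.337; T = 4.337/2.983 = 1.45391…
r ≈ ln(R0)/T = ln(2.983)/1.45391… = 0.75172… → 0.752

0.752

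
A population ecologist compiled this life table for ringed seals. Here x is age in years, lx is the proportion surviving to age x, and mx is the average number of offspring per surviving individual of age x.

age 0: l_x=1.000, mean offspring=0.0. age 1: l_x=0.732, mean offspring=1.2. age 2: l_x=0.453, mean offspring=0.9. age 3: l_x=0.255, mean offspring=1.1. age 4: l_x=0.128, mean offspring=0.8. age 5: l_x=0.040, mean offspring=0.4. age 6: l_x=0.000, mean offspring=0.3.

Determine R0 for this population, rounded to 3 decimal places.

1.685

lx·mx by age: 0, 0.8784, 0.4077, 0.2805, 0.1024, 0.016, 0
R0 = Σ lx·mx = 1.685 → 1.685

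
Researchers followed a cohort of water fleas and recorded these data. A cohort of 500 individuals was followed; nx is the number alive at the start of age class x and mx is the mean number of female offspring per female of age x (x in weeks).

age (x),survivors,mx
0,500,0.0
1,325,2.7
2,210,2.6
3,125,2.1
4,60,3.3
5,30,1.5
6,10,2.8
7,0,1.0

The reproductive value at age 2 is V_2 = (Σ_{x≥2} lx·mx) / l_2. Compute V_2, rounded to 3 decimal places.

lx = nx/n0 = nx/500: 1, 0.65, 0.42, 0.25, 0.12, 0.06, 0.02, 0
lx·mx for x ≥ 2: 1.092, 0.525, 0.396, 0.09, 0.056, 0 → sum = 2.159
V_2 = 2.159 / l_2 = 2.159 / 0.42 = 5.140476… → 5.140

5.140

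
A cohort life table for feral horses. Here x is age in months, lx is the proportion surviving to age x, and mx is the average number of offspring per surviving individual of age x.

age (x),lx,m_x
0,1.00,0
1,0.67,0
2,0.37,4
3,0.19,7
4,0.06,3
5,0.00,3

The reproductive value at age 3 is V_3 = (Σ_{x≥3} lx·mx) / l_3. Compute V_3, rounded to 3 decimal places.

7.947

lx·mx for x ≥ 3: 1.33, 0.18, 0 → sum = 1.51
V_3 = 1.51 / l_3 = 1.51 / 0.19 = 7.947368… → 7.947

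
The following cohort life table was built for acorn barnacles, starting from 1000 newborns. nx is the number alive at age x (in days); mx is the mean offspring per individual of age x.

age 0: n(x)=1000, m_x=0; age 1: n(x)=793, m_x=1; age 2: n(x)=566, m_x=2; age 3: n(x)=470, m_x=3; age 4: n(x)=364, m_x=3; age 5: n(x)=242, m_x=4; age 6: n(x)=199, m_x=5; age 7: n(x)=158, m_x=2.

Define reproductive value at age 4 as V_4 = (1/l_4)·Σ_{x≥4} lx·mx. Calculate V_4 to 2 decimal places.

9.26

lx = nx/n0 = nx/1000: 1, 0.793, 0.566, 0.47, 0.364, 0.242, 0.199, 0.158
lx·mx for x ≥ 4: 1.092, 0.968, 0.995, 0.316 → sum = 3.371
V_4 = 3.371 / l_4 = 3.371 / 0.364 = 9.260989… → 9.26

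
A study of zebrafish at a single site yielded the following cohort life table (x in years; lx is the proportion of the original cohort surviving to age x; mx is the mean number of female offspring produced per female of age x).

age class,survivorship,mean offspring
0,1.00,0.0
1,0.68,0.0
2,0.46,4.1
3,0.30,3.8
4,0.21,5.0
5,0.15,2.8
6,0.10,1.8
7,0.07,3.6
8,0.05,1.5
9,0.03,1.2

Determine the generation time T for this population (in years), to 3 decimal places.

3.425

lx·mx: 0, 0, 1.886, 1.14, 1.05, 0.42, 0.18, 0.252, 0.075, 0.036 → R0 = 5.039
x·lx·mx: 0, 0, 3.772, 3.42, 4.2, 2.1, 1.08, 1.764, 0.6, 0.324 → Σ = 17.26
T = 17.26 / 5.039 = 3.425283… → 3.425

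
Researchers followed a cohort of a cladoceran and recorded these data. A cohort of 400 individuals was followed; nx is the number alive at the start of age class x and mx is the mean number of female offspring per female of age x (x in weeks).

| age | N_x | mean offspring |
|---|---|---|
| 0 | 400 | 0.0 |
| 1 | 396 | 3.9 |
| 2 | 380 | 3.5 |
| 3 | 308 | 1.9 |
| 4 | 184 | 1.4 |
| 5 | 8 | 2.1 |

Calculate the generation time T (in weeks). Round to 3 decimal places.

lx = nx/n0 = nx/400: 1, 0.99, 0.95, 0.77, 0.46, 0.02
lx·mx: 0, 3.861, 3.325, 1.463, 0.644, 0.042 → R0 = 9.335
x·lx·mx: 0, 3.861, 6.65, 4.389, 2.576, 0.21 → Σ = 17.686
T = 17.686 / 9.335 = 1.89459… → 1.895

1.895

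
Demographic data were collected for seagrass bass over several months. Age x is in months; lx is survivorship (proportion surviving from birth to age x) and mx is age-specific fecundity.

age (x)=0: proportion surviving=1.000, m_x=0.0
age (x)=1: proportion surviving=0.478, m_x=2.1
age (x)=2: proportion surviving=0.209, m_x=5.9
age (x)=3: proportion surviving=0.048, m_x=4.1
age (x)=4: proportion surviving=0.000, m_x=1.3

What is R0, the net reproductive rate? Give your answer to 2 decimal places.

lx·mx by age: 0, 1.0038, 1.2331, 0.1968, 0
R0 = Σ lx·mx = 2.4337 → 2.43

2.43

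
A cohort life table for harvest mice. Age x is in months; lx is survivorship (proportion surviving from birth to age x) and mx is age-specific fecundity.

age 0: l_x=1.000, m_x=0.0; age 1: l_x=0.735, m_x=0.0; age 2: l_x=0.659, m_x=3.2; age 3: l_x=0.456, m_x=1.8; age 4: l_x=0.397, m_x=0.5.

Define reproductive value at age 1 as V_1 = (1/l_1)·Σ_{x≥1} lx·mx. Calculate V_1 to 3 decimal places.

lx·mx for x ≥ 1: 0, 2.1088, 0.8208, 0.1985 → sum = 3.1281
V_1 = 3.1281 / l_1 = 3.1281 / 0.735 = 4.255918… → 4.256

4.256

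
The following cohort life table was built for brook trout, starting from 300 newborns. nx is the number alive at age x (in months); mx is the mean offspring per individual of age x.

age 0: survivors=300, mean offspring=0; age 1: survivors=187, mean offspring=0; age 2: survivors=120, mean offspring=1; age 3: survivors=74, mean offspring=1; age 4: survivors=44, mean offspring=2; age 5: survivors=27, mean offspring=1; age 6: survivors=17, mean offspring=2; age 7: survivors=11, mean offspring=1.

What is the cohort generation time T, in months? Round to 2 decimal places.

3.47

lx = nx/n0 = nx/300: 1, 0.62333…, 0.4, 0.24667…, 0.14667…, 0.09, 0.05667…, 0.03667…
lx·mx: 0, 0, 0.4, 0.246667…, 0.293333…, 0.09, 0.113333…, 0.036667… → R0 = 1.18…
x·lx·mx: 0, 0, 0.8, 0.74…, 1.173333…, 0.45, 0.68…, 0.256667… → Σ = 4.1…
T = 4.1… / 1.18… = 3.474576… → 3.47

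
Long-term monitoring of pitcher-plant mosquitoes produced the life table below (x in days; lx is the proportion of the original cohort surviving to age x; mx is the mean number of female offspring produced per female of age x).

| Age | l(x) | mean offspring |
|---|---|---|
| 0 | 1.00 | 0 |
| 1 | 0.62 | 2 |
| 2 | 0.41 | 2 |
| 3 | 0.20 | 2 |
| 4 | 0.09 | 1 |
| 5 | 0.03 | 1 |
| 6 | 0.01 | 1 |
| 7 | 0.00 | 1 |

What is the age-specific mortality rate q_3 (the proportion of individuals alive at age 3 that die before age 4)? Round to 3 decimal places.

q_3 = (l_3 − l_4) / l_3 = (0.2 − 0.09) / 0.2
     = 0.11 / 0.2 = 0.55 → 0.550

0.550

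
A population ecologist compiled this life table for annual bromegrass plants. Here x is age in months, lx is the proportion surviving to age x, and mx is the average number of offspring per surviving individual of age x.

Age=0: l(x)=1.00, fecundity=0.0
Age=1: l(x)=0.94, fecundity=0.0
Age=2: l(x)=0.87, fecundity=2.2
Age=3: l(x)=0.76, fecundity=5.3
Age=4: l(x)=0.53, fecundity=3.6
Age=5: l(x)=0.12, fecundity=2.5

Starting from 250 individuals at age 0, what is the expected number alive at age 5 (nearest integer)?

Expected survivors = N0 · l_5 = 250 × 0.12 = 30 → 30

30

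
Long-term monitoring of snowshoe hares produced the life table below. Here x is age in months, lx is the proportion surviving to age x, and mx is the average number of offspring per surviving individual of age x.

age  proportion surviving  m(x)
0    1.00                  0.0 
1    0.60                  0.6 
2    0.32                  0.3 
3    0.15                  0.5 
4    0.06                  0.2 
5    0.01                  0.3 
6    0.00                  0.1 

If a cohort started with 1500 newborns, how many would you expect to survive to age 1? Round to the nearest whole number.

Expected survivors = N0 · l_1 = 1500 × 0.60 = 900 → 900

900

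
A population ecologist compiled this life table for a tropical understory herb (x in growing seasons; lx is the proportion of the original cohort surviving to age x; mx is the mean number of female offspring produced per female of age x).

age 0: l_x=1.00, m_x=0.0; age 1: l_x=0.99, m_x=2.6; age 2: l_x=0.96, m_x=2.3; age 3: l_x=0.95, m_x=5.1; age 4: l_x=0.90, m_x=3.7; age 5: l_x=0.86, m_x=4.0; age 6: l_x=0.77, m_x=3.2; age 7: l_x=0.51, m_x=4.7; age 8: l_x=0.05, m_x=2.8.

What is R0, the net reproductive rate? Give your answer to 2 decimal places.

21.40

lx·mx by age: 0, 2.574, 2.208, 4.845, 3.33, 3.44, 2.464, 2.397, 0.14
R0 = Σ lx·mx = 21.398 → 21.40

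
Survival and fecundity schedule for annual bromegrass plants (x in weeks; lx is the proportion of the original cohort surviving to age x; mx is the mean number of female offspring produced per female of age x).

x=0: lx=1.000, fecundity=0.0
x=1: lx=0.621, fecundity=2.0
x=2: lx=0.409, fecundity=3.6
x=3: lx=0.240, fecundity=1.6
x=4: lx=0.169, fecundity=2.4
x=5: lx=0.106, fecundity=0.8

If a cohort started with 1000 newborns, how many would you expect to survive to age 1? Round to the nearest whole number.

Expected survivors = N0 · l_1 = 1000 × 0.621 = 621 → 621

621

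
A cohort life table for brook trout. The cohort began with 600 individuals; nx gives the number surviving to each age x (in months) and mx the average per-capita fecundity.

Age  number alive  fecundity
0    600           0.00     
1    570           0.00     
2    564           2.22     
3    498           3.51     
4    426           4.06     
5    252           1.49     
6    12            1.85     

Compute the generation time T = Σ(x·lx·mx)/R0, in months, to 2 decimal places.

lx = nx/n0 = nx/600: 1, 0.95, 0.94, 0.83, 0.71, 0.42, 0.02
lx·mx: 0, 0, 2.0868, 2.9133, 2.8826, 0.6258, 0.037 → R0 = 8.5455
x·lx·mx: 0, 0, 4.1736, 8.7399, 11.5304, 3.129, 0.222 → Σ = 27.7949
T = 27.7949 / 8.5455 = 3.252577… → 3.25

3.25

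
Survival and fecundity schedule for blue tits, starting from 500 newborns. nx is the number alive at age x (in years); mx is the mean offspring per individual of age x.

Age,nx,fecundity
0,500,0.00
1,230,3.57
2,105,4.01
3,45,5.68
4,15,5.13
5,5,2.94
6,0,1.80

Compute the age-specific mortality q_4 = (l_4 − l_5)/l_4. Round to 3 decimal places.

0.667

lx = nx/n0 = nx/500: 1, 0.46, 0.21, 0.09, 0.03, 0.01, 0
q_4 = (l_4 − l_5) / l_4 = (0.03 − 0.01) / 0.03
     = 0.02 / 0.03 = 0.666667… → 0.667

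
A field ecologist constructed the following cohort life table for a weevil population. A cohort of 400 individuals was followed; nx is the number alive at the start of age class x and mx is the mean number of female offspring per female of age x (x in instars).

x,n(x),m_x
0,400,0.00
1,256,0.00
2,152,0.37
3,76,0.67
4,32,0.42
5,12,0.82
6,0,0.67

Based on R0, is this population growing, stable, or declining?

declining

lx = nx/n0 = nx/400: 1, 0.64, 0.38, 0.19, 0.08, 0.03, 0
R0 = Σ lx·mx = 0 + 0 + 0.1406 + 0.1273 + 0.0336 + 0.0246 + 0 = 0.3261
R0 < 1, so the population is declining.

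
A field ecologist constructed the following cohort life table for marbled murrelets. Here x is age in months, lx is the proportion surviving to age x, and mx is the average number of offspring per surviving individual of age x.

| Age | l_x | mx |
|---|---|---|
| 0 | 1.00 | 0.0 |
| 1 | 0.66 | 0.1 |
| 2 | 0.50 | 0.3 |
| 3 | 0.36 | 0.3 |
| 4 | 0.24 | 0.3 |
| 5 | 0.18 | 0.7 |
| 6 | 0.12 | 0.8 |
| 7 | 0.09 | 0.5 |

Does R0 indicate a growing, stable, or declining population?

declining

R0 = Σ lx·mx = 0 + 0.066 + 0.15 + 0.108 + 0.072 + 0.126 + 0.096 + 0.045 = 0.663
R0 < 1, so the population is declining.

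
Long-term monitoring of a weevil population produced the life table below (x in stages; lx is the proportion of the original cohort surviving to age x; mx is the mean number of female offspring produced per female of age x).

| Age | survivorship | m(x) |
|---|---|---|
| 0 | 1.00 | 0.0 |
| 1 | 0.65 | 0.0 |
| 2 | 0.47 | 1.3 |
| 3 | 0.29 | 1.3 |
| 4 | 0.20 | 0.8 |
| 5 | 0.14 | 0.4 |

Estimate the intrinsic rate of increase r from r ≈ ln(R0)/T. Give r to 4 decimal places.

0.0683

R0 = Σ lx·mx = 0 + 0 + 0.611 + 0.377 + 0.16 + 0.056 = 1.204
Σ x·lx·mx = 3.273; T = 3.273/1.204 = 2.71844…
r ≈ ln(R0)/T = ln(1.204)/2.71844… = 0.068293… → 0.0683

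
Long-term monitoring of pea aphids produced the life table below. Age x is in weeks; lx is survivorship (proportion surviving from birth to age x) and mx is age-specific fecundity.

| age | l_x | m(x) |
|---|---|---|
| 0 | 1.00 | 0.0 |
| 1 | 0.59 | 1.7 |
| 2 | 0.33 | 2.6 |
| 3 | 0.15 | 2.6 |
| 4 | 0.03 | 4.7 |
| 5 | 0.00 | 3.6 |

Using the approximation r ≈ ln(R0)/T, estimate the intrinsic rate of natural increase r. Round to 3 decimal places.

0.468

R0 = Σ lx·mx = 0 + 1.003 + 0.858 + 0.39 + 0.141 + 0 = 2.392
Σ x·lx·mx = 4.453; T = 4.453/2.392 = 1.86162…
r ≈ ln(R0)/T = ln(2.392)/1.86162… = 0.46848… → 0.468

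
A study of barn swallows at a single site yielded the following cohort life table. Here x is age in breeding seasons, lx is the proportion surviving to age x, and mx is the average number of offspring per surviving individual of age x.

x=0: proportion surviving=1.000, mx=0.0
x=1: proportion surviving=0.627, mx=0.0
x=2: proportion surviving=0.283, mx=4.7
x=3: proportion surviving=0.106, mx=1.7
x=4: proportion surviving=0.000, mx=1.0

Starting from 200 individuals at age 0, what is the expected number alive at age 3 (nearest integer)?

21

Expected survivors = N0 · l_3 = 200 × 0.106 = 21.2 → 21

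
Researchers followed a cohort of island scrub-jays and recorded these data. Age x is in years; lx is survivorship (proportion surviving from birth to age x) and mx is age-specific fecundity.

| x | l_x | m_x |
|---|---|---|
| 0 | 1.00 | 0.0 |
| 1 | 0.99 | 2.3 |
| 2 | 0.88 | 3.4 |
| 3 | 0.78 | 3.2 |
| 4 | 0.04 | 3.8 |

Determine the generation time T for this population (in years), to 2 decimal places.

lx·mx: 0, 2.277, 2.992, 2.496, 0.152 → R0 = 7.917
x·lx·mx: 0, 2.277, 5.984, 7.488, 0.608 → Σ = 16.357
T = 16.357 / 7.917 = 2.06606… → 2.07

2.07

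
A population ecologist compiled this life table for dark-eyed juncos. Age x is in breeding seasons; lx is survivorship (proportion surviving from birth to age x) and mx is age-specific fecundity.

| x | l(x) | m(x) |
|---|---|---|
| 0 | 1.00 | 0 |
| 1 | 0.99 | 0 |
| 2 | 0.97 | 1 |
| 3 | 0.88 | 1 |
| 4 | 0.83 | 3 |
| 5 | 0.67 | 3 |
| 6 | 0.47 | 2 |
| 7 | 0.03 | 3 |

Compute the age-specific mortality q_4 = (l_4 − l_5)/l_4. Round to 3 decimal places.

0.193

q_4 = (l_4 − l_5) / l_4 = (0.83 − 0.67) / 0.83
     = 0.16 / 0.83 = 0.192771… → 0.193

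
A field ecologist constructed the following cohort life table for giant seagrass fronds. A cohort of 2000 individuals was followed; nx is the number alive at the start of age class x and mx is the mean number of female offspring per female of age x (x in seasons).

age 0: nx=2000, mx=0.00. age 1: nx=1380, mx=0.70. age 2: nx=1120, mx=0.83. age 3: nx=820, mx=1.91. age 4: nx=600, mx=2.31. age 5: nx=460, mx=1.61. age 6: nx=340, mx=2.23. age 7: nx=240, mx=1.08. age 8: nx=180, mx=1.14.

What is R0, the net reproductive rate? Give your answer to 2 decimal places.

3.41

lx = nx/n0 = nx/2000: 1, 0.69, 0.56, 0.41, 0.3, 0.23, 0.17, 0.12, 0.09
lx·mx by age: 0, 0.483, 0.4648, 0.7831, 0.693, 0.3703, 0.3791, 0.1296, 0.1026
R0 = Σ lx·mx = 3.4055 → 3.41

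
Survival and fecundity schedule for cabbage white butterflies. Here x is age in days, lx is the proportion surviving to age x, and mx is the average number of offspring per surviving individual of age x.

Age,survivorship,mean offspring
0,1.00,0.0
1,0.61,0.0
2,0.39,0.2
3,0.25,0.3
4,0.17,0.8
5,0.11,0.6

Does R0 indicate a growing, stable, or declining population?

R0 = Σ lx·mx = 0 + 0 + 0.078 + 0.075 + 0.136 + 0.066 = 0.355
R0 < 1, so the population is declining.

declining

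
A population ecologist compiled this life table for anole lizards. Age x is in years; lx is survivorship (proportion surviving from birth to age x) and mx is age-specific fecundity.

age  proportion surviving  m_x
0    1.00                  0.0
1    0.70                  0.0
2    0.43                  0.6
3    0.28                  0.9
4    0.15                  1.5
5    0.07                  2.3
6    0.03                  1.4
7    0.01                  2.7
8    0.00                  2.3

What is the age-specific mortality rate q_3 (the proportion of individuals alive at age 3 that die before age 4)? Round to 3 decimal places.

0.464

q_3 = (l_3 − l_4) / l_3 = (0.28 − 0.15) / 0.28
     = 0.13 / 0.28 = 0.464286… → 0.464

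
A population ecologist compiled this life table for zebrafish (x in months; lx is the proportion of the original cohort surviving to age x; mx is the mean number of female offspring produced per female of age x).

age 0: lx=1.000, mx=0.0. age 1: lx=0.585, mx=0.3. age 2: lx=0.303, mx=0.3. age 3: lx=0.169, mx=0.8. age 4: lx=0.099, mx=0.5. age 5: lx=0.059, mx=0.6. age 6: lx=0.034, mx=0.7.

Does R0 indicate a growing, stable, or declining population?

R0 = Σ lx·mx = 0 + 0.1755 + 0.0909 + 0.1352 + 0.0495 + 0.0354 + 0.0238 = 0.5103
R0 < 1, so the population is declining.

declining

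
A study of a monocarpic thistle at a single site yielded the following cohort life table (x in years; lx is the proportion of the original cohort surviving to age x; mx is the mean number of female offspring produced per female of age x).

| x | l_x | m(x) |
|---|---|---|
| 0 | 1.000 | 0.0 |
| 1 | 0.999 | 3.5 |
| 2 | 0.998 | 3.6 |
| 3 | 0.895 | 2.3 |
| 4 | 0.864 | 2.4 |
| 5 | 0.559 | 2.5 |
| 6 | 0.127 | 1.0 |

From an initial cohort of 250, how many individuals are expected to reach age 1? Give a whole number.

250

Expected survivors = N0 · l_1 = 250 × 0.999 = 249.75 → 250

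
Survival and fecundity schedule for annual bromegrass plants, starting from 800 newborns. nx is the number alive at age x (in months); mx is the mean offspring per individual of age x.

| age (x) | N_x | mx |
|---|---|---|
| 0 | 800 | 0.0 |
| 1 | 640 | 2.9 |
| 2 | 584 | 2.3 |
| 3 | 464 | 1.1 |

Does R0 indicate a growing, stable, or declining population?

growing

lx = nx/n0 = nx/800: 1, 0.8, 0.73, 0.58
R0 = Σ lx·mx = 0 + 2.32 + 1.679 + 0.638 = 4.637
R0 > 1, so the population is growing.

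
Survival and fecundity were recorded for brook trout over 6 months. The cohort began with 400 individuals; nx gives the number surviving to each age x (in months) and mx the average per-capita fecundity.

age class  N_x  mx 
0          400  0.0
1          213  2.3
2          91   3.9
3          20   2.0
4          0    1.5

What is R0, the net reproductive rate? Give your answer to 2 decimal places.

2.21

lx = nx/n0 = nx/400: 1, 0.5325, 0.2275, 0.05, 0
lx·mx by age: 0, 1.22475, 0.88725, 0.1, 0
R0 = Σ lx·mx = 2.212 → 2.21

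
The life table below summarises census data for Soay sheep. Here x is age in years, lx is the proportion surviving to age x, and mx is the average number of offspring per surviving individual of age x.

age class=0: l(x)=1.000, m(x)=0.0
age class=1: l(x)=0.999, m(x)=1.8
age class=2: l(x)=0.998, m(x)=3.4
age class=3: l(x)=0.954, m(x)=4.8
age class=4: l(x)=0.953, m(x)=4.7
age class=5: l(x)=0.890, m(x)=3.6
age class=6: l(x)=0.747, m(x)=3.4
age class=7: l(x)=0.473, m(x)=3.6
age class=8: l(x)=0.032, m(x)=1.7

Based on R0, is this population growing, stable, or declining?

R0 = Σ lx·mx = 0 + 1.7982 + 3.3932 + 4.5792 + 4.4791 + 3.204 + 2.5398 + 1.7028 + 0.0544 = 21.7507
R0 > 1, so the population is growing.

growing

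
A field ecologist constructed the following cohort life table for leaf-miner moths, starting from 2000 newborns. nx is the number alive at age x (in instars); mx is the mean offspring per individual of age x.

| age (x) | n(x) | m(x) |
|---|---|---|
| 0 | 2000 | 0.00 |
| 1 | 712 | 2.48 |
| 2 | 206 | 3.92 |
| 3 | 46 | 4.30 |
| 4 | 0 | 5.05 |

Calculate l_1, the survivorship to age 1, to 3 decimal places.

l_1 = n_1/n_0 = 712/2000 = 0.356 → 0.356

0.356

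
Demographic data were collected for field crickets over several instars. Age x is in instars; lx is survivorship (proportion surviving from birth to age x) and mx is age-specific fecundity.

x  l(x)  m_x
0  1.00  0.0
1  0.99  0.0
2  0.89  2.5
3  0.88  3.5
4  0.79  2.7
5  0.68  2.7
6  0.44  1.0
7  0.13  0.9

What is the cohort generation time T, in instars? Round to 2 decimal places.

3.55

lx·mx: 0, 0, 2.225, 3.08, 2.133, 1.836, 0.44, 0.117 → R0 = 9.831
x·lx·mx: 0, 0, 4.45, 9.24, 8.532, 9.18, 2.64, 0.819 → Σ = 34.861
T = 34.861 / 9.831 = 3.546028… → 3.55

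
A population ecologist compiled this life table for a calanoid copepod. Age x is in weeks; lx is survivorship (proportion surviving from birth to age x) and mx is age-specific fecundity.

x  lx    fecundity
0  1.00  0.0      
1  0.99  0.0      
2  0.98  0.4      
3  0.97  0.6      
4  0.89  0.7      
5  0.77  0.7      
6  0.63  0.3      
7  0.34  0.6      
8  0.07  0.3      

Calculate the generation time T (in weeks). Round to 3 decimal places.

4.097

lx·mx: 0, 0, 0.392, 0.582, 0.623, 0.539, 0.189, 0.204, 0.021 → R0 = 2.55
x·lx·mx: 0, 0, 0.784, 1.746, 2.492, 2.695, 1.134, 1.428, 0.168 → Σ = 10.447
T = 10.447 / 2.55 = 4.096863… → 4.097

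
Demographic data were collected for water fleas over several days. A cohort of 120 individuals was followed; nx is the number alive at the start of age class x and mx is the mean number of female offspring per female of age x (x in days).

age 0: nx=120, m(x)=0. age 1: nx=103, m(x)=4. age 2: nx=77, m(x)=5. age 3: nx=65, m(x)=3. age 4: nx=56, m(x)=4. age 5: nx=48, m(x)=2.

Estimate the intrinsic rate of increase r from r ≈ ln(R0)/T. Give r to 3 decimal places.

0.998

lx = nx/n0 = nx/120: 1, 0.85833…, 0.64167…, 0.54167…, 0.46667…, 0.4
R0 = Σ lx·mx = 0 + 3.43333… + 3.20833… + 1.625… + 1.86667… + 0.8 = 10.933333…
Σ x·lx·mx = 26.191667…; T = 26.191667…/10.933333… = 2.39558…
r ≈ ln(R0)/T = ln(10.933333…)/2.39558… = 0.99843… → 0.998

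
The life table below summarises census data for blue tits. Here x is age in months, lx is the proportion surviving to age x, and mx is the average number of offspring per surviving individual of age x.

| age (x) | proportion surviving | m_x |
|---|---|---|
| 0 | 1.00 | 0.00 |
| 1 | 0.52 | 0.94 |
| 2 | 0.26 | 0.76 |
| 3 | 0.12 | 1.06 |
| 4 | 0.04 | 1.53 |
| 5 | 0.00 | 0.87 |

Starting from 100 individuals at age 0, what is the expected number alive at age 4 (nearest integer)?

4

Expected survivors = N0 · l_4 = 100 × 0.04 = 4 → 4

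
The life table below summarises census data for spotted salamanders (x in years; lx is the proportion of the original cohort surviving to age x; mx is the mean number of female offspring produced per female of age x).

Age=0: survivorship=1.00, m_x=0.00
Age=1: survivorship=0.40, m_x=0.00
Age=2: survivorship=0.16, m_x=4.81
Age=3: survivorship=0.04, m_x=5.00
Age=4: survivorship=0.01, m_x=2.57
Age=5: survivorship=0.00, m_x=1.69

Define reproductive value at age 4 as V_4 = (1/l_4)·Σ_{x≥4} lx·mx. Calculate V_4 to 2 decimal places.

lx·mx for x ≥ 4: 0.0257, 0 → sum = 0.0257
V_4 = 0.0257 / l_4 = 0.0257 / 0.01 = 2.57 → 2.57

2.57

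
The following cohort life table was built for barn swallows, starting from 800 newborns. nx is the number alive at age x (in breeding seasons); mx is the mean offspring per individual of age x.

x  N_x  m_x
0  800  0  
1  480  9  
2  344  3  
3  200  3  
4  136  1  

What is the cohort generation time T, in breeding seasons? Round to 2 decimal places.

1.43

lx = nx/n0 = nx/800: 1, 0.6, 0.43, 0.25, 0.17
lx·mx: 0, 5.4, 1.29, 0.75, 0.17 → R0 = 7.61
x·lx·mx: 0, 5.4, 2.58, 2.25, 0.68 → Σ = 10.91
T = 10.91 / 7.61 = 1.43364… → 1.43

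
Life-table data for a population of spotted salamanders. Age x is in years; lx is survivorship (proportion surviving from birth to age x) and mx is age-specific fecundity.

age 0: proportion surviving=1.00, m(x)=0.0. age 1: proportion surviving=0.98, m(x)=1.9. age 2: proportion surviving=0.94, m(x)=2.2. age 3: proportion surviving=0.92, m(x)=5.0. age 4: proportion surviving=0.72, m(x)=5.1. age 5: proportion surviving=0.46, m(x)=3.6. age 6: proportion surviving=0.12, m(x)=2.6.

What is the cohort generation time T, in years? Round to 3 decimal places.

3.150

lx·mx: 0, 1.862, 2.068, 4.6, 3.672, 1.656, 0.312 → R0 = 14.17
x·lx·mx: 0, 1.862, 4.136, 13.8, 14.688, 8.28, 1.872 → Σ = 44.638
T = 44.638 / 14.17 = 3.150176… → 3.150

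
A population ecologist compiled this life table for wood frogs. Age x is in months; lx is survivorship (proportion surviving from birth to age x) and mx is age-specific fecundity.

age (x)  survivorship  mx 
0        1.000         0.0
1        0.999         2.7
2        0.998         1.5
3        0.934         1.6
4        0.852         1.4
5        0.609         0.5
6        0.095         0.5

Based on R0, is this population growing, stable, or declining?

growing

R0 = Σ lx·mx = 0 + 2.6973 + 1.497 + 1.4944 + 1.1928 + 0.3045 + 0.0475 = 7.2335
R0 > 1, so the population is growing.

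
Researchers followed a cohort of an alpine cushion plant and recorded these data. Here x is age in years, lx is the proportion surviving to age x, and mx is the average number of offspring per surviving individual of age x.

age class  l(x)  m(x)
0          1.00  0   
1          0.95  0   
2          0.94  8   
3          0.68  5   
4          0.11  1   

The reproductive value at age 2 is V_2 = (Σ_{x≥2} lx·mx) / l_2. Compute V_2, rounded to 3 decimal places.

lx·mx for x ≥ 2: 7.52, 3.4, 0.11 → sum = 11.03
V_2 = 11.03 / l_2 = 11.03 / 0.94 = 11.734043… → 11.734

11.734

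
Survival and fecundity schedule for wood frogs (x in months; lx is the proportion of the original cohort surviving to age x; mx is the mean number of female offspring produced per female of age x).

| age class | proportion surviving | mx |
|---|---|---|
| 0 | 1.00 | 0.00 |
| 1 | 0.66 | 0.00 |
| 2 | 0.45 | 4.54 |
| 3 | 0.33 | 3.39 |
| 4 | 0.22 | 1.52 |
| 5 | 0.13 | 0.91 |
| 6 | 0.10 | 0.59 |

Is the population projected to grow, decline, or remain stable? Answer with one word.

growing

R0 = Σ lx·mx = 0 + 0 + 2.043 + 1.1187 + 0.3344 + 0.1183 + 0.059 = 3.6734
R0 > 1, so the population is growing.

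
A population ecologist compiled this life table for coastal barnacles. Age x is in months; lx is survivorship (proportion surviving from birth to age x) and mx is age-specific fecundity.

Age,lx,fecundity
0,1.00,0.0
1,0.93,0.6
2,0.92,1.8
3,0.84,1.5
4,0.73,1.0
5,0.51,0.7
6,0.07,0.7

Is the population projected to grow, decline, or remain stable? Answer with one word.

R0 = Σ lx·mx = 0 + 0.558 + 1.656 + 1.26 + 0.73 + 0.357 + 0.049 = 4.61
R0 > 1, so the population is growing.

growing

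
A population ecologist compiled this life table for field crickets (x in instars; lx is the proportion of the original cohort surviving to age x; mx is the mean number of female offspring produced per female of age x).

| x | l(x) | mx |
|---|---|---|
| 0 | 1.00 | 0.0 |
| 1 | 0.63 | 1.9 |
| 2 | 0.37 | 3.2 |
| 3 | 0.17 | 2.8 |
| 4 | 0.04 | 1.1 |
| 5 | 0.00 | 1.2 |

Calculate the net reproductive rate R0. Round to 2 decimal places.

lx·mx by age: 0, 1.197, 1.184, 0.476, 0.044, 0
R0 = Σ lx·mx = 2.901 → 2.90

2.90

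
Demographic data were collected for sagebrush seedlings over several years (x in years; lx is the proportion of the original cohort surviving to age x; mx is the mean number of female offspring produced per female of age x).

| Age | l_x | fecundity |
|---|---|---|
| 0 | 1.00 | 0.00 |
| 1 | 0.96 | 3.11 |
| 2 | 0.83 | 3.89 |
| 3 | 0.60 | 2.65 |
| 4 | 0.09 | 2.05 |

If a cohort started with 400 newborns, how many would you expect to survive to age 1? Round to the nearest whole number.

Expected survivors = N0 · l_1 = 400 × 0.96 = 384 → 384

384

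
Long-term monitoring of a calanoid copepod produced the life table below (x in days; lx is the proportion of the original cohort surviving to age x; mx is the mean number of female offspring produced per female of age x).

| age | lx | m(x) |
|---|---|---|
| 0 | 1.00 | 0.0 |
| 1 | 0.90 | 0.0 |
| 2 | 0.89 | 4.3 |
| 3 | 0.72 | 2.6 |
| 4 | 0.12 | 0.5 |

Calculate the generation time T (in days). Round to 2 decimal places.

lx·mx: 0, 0, 3.827, 1.872, 0.06 → R0 = 5.759
x·lx·mx: 0, 0, 7.654, 5.616, 0.24 → Σ = 13.51
T = 13.51 / 5.759 = 2.345893… → 2.35

2.35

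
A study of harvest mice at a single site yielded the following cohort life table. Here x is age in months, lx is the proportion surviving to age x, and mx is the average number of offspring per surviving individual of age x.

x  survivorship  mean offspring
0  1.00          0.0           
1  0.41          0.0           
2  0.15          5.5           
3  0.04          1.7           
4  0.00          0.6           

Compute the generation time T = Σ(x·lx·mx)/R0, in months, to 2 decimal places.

lx·mx: 0, 0, 0.825, 0.068, 0 → R0 = 0.893
x·lx·mx: 0, 0, 1.65, 0.204, 0 → Σ = 1.854
T = 1.854 / 0.893 = 2.076148… → 2.08

2.08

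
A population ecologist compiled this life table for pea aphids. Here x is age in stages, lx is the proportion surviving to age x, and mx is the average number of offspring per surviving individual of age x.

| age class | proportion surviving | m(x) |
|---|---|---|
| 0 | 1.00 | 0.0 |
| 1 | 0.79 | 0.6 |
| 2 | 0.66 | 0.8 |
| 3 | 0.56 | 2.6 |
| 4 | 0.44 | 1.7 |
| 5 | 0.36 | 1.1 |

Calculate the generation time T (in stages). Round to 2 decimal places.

lx·mx: 0, 0.474, 0.528, 1.456, 0.748, 0.396 → R0 = 3.602
x·lx·mx: 0, 0.474, 1.056, 4.368, 2.992, 1.98 → Σ = 10.87
T = 10.87 / 3.602 = 3.017768… → 3.02

3.02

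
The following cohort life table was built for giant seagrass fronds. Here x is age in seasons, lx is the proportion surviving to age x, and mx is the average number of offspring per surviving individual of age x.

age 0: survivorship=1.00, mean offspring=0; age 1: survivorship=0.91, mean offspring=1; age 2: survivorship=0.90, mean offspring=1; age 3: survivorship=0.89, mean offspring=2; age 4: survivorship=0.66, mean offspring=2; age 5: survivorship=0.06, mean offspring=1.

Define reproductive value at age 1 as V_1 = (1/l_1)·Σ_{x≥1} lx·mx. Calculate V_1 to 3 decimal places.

lx·mx for x ≥ 1: 0.91, 0.9, 1.78, 1.32, 0.06 → sum = 4.97
V_1 = 4.97 / l_1 = 4.97 / 0.91 = 5.461538… → 5.462

5.462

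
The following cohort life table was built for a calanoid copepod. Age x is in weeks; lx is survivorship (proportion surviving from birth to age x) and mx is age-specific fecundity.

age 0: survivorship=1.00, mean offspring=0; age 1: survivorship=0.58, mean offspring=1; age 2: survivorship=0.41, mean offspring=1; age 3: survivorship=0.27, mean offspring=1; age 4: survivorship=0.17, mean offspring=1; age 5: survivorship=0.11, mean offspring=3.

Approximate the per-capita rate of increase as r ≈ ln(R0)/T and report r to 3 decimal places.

0.219

R0 = Σ lx·mx = 0 + 0.58 + 0.41 + 0.27 + 0.17 + 0.33 = 1.76
Σ x·lx·mx = 4.54; T = 4.54/1.76 = 2.57955…
r ≈ ln(R0)/T = ln(1.76)/2.57955… = 0.21915… → 0.219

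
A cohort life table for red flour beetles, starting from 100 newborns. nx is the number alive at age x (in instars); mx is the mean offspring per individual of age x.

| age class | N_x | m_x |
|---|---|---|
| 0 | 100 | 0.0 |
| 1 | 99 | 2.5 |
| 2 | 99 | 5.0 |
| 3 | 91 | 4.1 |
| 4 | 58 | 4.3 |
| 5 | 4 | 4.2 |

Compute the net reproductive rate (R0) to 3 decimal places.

13.818

lx = nx/n0 = nx/100: 1, 0.99, 0.99, 0.91, 0.58, 0.04
lx·mx by age: 0, 2.475, 4.95, 3.731, 2.494, 0.168
R0 = Σ lx·mx = 13.818 → 13.818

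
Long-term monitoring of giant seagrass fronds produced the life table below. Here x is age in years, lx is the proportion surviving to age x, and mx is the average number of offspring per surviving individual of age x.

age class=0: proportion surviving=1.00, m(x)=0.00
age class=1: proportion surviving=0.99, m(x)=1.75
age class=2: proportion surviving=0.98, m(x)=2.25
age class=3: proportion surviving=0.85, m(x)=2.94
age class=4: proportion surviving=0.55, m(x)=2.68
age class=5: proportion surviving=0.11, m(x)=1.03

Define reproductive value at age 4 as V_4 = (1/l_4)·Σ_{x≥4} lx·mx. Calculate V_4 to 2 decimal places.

2.89

lx·mx for x ≥ 4: 1.474, 0.1133 → sum = 1.5873
V_4 = 1.5873 / l_4 = 1.5873 / 0.55 = 2.886 → 2.89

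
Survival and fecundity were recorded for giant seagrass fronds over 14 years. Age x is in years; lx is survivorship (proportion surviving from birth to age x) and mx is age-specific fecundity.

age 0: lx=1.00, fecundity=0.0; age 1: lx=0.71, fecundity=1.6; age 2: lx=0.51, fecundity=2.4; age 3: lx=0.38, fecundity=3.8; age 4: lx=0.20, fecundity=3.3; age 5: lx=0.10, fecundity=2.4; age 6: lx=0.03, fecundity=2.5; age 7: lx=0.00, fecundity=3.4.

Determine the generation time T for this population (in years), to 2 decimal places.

lx·mx: 0, 1.136, 1.224, 1.444, 0.66, 0.24, 0.075, 0 → R0 = 4.779
x·lx·mx: 0, 1.136, 2.448, 4.332, 2.64, 1.2, 0.45, 0 → Σ = 12.206
T = 12.206 / 4.779 = 2.554091… → 2.55

2.55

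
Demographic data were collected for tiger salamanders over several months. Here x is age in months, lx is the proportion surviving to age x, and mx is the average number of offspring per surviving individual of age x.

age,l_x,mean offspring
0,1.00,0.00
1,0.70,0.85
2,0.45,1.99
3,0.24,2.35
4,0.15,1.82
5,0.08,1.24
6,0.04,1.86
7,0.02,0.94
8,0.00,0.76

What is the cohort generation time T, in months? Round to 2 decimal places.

2.48

lx·mx: 0, 0.595, 0.8955, 0.564, 0.273, 0.0992, 0.0744, 0.0188, 0 → R0 = 2.5199
x·lx·mx: 0, 0.595, 1.791, 1.692, 1.092, 0.496, 0.4464, 0.1316, 0 → Σ = 6.244
T = 6.244 / 2.5199 = 2.477876… → 2.48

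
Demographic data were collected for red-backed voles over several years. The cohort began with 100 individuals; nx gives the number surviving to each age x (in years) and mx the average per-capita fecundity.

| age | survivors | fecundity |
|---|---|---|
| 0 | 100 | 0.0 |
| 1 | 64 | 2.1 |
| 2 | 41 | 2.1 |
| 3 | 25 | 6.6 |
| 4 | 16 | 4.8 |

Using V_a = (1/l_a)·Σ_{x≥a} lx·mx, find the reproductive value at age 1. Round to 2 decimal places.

lx = nx/n0 = nx/100: 1, 0.64, 0.41, 0.25, 0.16
lx·mx for x ≥ 1: 1.344, 0.861, 1.65, 0.768 → sum = 4.623
V_1 = 4.623 / l_1 = 4.623 / 0.64 = 7.223438… → 7.22

7.22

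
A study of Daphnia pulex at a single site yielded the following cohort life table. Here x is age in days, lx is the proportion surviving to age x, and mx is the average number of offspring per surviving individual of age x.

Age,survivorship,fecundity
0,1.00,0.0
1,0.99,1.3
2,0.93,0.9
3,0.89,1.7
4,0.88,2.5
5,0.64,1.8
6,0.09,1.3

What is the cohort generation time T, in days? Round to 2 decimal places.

3.20

lx·mx: 0, 1.287, 0.837, 1.513, 2.2, 1.152, 0.117 → R0 = 7.106
x·lx·mx: 0, 1.287, 1.674, 4.539, 8.8, 5.76, 0.702 → Σ = 22.762
T = 22.762 / 7.106 = 3.203209… → 3.20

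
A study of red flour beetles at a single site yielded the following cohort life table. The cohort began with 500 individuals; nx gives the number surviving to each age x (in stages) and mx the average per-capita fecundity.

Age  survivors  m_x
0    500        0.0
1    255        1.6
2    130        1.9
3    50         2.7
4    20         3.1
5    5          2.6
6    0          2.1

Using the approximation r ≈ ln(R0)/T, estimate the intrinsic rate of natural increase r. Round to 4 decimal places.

0.2927

lx = nx/n0 = nx/500: 1, 0.51, 0.26, 0.1, 0.04, 0.01, 0
R0 = Σ lx·mx = 0 + 0.816 + 0.494 + 0.27 + 0.124 + 0.026 + 0 = 1.73
Σ x·lx·mx = 3.24; T = 3.24/1.73 = 1.87283…
r ≈ ln(R0)/T = ln(1.73)/1.87283… = 0.29267… → 0.2927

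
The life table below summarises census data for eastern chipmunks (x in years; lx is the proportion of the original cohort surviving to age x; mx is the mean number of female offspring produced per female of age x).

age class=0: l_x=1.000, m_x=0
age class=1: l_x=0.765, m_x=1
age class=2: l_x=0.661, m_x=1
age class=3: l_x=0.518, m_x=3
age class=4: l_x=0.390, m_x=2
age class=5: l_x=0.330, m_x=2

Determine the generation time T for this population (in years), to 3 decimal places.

2.979

lx·mx: 0, 0.765, 0.661, 1.554, 0.78, 0.66 → R0 = 4.42
x·lx·mx: 0, 0.765, 1.322, 4.662, 3.12, 3.3 → Σ = 13.169
T = 13.169 / 4.42 = 2.979412… → 2.979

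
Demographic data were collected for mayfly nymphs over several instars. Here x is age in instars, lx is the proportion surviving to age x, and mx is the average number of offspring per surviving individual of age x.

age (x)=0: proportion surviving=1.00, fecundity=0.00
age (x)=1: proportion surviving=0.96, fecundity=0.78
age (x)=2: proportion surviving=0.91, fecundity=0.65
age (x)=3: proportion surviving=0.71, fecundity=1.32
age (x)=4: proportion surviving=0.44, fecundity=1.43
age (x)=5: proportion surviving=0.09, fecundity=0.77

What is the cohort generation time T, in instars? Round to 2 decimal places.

lx·mx: 0, 0.7488, 0.5915, 0.9372, 0.6292, 0.0693 → R0 = 2.976
x·lx·mx: 0, 0.7488, 1.183, 2.8116, 2.5168, 0.3465 → Σ = 7.6067
T = 7.6067 / 2.976 = 2.556015… → 2.56

2.56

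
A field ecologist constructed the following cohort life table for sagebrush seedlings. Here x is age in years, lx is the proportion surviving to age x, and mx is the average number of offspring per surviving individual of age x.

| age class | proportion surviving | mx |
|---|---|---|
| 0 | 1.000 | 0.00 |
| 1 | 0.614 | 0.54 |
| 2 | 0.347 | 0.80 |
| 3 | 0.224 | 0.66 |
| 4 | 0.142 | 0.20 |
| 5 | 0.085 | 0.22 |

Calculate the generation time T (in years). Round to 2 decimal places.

lx·mx: 0, 0.33156, 0.2776, 0.14784, 0.0284, 0.0187 → R0 = 0.8041
x·lx·mx: 0, 0.33156, 0.5552, 0.44352, 0.1136, 0.0935 → Σ = 1.53738
T = 1.53738 / 0.8041 = 1.911926… → 1.91

1.91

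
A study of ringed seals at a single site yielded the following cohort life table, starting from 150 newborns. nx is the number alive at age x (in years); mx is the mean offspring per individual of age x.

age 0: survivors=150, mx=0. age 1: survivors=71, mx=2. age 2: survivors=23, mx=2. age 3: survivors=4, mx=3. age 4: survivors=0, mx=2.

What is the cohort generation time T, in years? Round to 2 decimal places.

lx = nx/n0 = nx/150: 1, 0.47333…, 0.15333…, 0.02667…, 0
lx·mx: 0, 0.946667…, 0.306667…, 0.08…, 0 → R0 = 1.333333…
x·lx·mx: 0, 0.946667…, 0.613333…, 0.24…, 0 → Σ = 1.8…
T = 1.8… / 1.333333… = 1.35… → 1.35

1.35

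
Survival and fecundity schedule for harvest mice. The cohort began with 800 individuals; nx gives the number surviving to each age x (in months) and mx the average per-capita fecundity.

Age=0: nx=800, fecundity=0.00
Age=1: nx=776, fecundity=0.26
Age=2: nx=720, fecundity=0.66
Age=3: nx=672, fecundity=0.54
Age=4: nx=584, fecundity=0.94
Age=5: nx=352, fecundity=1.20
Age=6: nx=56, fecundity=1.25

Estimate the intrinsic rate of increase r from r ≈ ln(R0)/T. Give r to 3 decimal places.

lx = nx/n0 = nx/800: 1, 0.97, 0.9, 0.84, 0.73, 0.44, 0.07
R0 = Σ lx·mx = 0 + 0.2522 + 0.594 + 0.4536 + 0.6862 + 0.528 + 0.0875 = 2.6015
Σ x·lx·mx = 8.7108; T = 8.7108/2.6015 = 3.34838…
r ≈ ln(R0)/T = ln(2.6015)/3.34838… = 0.28554… → 0.286

0.286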